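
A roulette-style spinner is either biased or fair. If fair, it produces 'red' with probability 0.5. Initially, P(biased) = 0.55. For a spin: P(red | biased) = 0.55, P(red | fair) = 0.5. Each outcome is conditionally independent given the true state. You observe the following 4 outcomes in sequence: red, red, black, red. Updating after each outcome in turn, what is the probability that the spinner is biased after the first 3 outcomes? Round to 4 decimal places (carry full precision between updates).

0.5710

After 'red': P(biased) = 0.55·0.5500 / (0.55·0.5500 + 0.5·0.4500) ≈ 0.5735
After 'red': P(biased) = 0.55·0.5735 / (0.55·0.5735 + 0.5·0.4265) ≈ 0.5966
After 'black': P(biased) = 0.45·0.5966 / (0.45·0.5966 + 0.5·0.4034) ≈ 0.5710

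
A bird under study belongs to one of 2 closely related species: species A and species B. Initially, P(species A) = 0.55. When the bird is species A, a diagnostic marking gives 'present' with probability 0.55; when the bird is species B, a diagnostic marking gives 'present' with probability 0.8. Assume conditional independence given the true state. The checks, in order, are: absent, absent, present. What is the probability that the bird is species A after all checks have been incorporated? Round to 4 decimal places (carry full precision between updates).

After 'absent': P(species A) = 0.45·0.5500 / (0.45·0.5500 + 0.2·0.4500) ≈ 0.7333
After 'absent': P(species A) = 0.45·0.7333 / (0.45·0.7333 + 0.2·0.2667) ≈ 0.8609
After 'present': P(species A) = 0.55·0.8609 / (0.55·0.8609 + 0.8·0.1391) ≈ 0.8097

0.8097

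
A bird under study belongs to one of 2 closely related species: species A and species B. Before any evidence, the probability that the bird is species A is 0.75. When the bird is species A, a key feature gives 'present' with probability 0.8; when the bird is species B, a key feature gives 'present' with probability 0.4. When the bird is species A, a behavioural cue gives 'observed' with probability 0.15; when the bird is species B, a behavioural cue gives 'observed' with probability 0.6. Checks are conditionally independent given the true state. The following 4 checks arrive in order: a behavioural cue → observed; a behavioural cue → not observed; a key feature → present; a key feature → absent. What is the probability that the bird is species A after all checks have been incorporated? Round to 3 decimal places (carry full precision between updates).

After a behavioural cue='observed': P(species A) = 0.15·0.7500 / (0.15·0.7500 + 0.6·0.2500) ≈ 0.4286
After a behavioural cue='not observed': P(species A) = 0.85·0.4286 / (0.85·0.4286 + 0.4·0.5714) ≈ 0.6145
After a key feature='present': P(species A) = 0.8·0.6145 / (0.8·0.6145 + 0.4·0.3855) ≈ 0.7612
After a key feature='absent': P(species A) = 0.2·0.7612 / (0.2·0.7612 + 0.6·0.2388) ≈ 0.5152

0.515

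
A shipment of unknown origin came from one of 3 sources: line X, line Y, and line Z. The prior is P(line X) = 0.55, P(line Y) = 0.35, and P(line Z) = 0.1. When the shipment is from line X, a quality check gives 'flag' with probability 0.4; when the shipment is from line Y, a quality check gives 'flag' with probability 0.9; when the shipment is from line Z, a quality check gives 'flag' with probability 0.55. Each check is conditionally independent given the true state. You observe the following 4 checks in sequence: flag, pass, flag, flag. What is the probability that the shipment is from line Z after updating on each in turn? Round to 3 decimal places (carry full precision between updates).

After 'flag': normaliser = 0.4·0.5500 + 0.9·0.3500 + 0.55·0.1000; P(line X) ≈ 0.3729, P(line Y) ≈ 0.5339, P(line Z) ≈ 0.0932
After 'pass': normaliser = 0.6·0.3729 + 0.1·0.5339 + 0.45·0.0932; P(line X) ≈ 0.7012, P(line Y) ≈ 0.1673, P(line Z) ≈ 0.1315
After 'flag': normaliser = 0.4·0.7012 + 0.9·0.1673 + 0.55·0.1315; P(line X) ≈ 0.5572, P(line Y) ≈ 0.2992, P(line Z) ≈ 0.1436
After 'flag': normaliser = 0.4·0.5572 + 0.9·0.2992 + 0.55·0.1436; P(line X) ≈ 0.3902, P(line Y) ≈ 0.4714, P(line Z) ≈ 0.1383

0.138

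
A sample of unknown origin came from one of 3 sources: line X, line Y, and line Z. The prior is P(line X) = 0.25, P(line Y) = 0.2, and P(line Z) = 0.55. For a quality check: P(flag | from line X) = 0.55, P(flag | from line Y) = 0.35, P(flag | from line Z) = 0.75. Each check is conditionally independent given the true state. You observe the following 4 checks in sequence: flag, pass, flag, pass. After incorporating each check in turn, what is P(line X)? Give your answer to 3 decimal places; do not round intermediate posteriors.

0.340

After 'flag': normaliser = 0.55·0.2500 + 0.35·0.2000 + 0.75·0.5500; P(line X) ≈ 0.2218, P(line Y) ≈ 0.1129, P(line Z) ≈ 0.6653
After 'pass': normaliser = 0.45·0.2218 + 0.65·0.1129 + 0.25·0.6653; P(line X) ≈ 0.2939, P(line Y) ≈ 0.2162, P(line Z) ≈ 0.4899
After 'flag': normaliser = 0.55·0.2939 + 0.35·0.2162 + 0.75·0.4899; P(line X) ≈ 0.2673, P(line Y) ≈ 0.1251, P(line Z) ≈ 0.6076
After 'pass': normaliser = 0.45·0.2673 + 0.65·0.1251 + 0.25·0.6076; P(line X) ≈ 0.3403, P(line Y) ≈ 0.2300, P(line Z) ≈ 0.4297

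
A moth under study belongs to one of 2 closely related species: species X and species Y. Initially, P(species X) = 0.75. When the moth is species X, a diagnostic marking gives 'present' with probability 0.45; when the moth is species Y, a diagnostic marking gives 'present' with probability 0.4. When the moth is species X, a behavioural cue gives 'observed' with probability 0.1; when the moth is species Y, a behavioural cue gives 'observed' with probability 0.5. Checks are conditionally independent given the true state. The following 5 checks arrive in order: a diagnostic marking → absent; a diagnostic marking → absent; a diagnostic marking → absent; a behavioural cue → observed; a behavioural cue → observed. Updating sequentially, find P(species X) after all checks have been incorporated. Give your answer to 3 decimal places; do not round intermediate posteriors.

After a diagnostic marking='absent': P(species X) = 0.55·0.7500 / (0.55·0.7500 + 0.6·0.2500) ≈ 0.7333
After a diagnostic marking='absent': P(species X) = 0.55·0.7333 / (0.55·0.7333 + 0.6·0.2667) ≈ 0.7160
After a diagnostic marking='absent': P(species X) = 0.55·0.7160 / (0.55·0.7160 + 0.6·0.2840) ≈ 0.6980
After a behavioural cue='observed': P(species X) = 0.1·0.6980 / (0.1·0.6980 + 0.5·0.3020) ≈ 0.3161
After a behavioural cue='observed': P(species X) = 0.1·0.3161 / (0.1·0.3161 + 0.5·0.6839) ≈ 0.0846

0.085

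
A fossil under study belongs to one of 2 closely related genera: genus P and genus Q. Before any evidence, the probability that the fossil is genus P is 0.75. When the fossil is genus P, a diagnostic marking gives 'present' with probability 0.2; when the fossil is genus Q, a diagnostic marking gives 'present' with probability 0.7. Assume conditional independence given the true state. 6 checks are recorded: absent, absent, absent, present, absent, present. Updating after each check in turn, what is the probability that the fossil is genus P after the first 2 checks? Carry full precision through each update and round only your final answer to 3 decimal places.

0.955

After 'absent': P(genus P) = 0.8·0.7500 / (0.8·0.7500 + 0.3·0.2500) ≈ 0.8889
After 'absent': P(genus P) = 0.8·0.8889 / (0.8·0.8889 + 0.3·0.1111) ≈ 0.9552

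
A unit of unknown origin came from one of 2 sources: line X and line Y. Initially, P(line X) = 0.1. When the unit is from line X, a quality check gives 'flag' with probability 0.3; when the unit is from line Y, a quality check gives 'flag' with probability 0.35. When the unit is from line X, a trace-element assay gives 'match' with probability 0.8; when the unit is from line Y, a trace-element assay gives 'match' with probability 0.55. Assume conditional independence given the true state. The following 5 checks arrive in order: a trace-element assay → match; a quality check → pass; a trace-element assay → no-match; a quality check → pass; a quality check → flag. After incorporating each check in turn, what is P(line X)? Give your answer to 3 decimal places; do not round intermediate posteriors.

After a trace-element assay='match': P(line X) = 0.8·0.1000 / (0.8·0.1000 + 0.55·0.9000) ≈ 0.1391
After a quality check='pass': P(line X) = 0.7·0.1391 / (0.7·0.1391 + 0.65·0.8609) ≈ 0.1482
After a trace-element assay='no-match': P(line X) = 0.2·0.1482 / (0.2·0.1482 + 0.45·0.8518) ≈ 0.0718
After a quality check='pass': P(line X) = 0.7·0.0718 / (0.7·0.0718 + 0.65·0.9282) ≈ 0.0769
After a quality check='flag': P(line X) = 0.3·0.0769 / (0.3·0.0769 + 0.35·0.9231) ≈ 0.0666

0.067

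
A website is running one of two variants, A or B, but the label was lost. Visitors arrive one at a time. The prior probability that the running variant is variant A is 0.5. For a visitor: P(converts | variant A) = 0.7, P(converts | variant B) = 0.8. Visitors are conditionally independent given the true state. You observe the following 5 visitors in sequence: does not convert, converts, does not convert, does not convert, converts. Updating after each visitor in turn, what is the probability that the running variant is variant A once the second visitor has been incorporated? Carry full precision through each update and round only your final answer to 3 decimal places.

Each posterior becomes the prior for the next update.
After 'does not convert': P(A) = 0.3·0.5000 / (0.3·0.5000 + 0.2·0.5000) ≈ 0.6000
After 'converts': P(A) = 0.7·0.6000 / (0.7·0.6000 + 0.8·0.4000) ≈ 0.5676

0.568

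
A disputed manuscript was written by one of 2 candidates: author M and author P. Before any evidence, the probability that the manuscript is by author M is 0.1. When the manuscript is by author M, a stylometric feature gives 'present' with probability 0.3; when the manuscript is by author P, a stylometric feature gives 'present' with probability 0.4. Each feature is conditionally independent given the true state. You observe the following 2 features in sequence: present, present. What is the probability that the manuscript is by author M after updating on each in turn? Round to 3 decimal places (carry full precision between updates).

0.059

After 'present': P(author M) = 0.3·0.1000 / (0.3·0.1000 + 0.4·0.9000) ≈ 0.0769
After 'present': P(author M) = 0.3·0.0769 / (0.3·0.0769 + 0.4·0.9231) ≈ 0.0588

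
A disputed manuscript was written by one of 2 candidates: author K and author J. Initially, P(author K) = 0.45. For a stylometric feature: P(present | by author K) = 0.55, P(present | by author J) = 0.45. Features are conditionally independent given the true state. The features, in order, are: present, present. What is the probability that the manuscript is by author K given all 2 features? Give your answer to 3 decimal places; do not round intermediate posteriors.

0.550

After 'present': P(author K) = 0.55·0.4500 / (0.55·0.4500 + 0.45·0.5500) ≈ 0.5000
After 'present': P(author K) = 0.55·0.5000 / (0.55·0.5000 + 0.45·0.5000) ≈ 0.5500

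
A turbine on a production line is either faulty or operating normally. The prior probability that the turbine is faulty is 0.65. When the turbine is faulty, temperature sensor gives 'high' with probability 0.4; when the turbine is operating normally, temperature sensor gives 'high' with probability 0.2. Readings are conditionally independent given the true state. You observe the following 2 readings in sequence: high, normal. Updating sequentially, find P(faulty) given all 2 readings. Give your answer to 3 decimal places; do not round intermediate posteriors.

0.736

Each posterior becomes the prior for the next update.
After 'high': P(faulty) = 0.4·0.6500 / (0.4·0.6500 + 0.2·0.3500) ≈ 0.7879
After 'normal': P(faulty) = 0.6·0.7879 / (0.6·0.7879 + 0.8·0.2121) ≈ 0.7358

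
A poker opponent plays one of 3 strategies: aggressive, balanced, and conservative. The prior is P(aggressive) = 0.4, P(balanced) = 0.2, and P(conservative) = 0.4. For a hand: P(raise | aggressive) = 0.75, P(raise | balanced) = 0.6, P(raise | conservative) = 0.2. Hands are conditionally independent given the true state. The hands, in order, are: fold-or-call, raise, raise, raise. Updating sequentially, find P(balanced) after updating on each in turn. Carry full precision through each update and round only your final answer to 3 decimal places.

After 'fold-or-call': normaliser = 0.25·0.4000 + 0.4·0.2000 + 0.8·0.4000; P(aggressive) ≈ 0.2000, P(balanced) ≈ 0.1600, P(conservative) ≈ 0.6400
After 'raise': normaliser = 0.75·0.2000 + 0.6·0.1600 + 0.2·0.6400; P(aggressive) ≈ 0.4011, P(balanced) ≈ 0.2567, P(conservative) ≈ 0.3422
After 'raise': normaliser = 0.75·0.4011 + 0.6·0.2567 + 0.2·0.3422; P(aggressive) ≈ 0.5749, P(balanced) ≈ 0.2943, P(conservative) ≈ 0.1308
After 'raise': normaliser = 0.75·0.5749 + 0.6·0.2943 + 0.2·0.1308; P(aggressive) ≈ 0.6801, P(balanced) ≈ 0.2786, P(conservative) ≈ 0.0413

0.279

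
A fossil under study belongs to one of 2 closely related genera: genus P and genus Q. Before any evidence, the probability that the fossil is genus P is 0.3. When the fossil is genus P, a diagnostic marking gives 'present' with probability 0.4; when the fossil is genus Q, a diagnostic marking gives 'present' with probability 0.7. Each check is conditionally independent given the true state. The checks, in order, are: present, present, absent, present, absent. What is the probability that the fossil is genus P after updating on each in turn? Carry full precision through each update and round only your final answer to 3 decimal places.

After 'present': P(genus P) = 0.4·0.3000 / (0.4·0.3000 + 0.7·0.7000) ≈ 0.1967
After 'present': P(genus P) = 0.4·0.1967 / (0.4·0.1967 + 0.7·0.8033) ≈ 0.1228
After 'absent': P(genus P) = 0.6·0.1228 / (0.6·0.1228 + 0.3·0.8772) ≈ 0.2187
After 'present': P(genus P) = 0.4·0.2187 / (0.4·0.2187 + 0.7·0.7813) ≈ 0.1379
After 'absent': P(genus P) = 0.6·0.1379 / (0.6·0.1379 + 0.3·0.8621) ≈ 0.2423

0.242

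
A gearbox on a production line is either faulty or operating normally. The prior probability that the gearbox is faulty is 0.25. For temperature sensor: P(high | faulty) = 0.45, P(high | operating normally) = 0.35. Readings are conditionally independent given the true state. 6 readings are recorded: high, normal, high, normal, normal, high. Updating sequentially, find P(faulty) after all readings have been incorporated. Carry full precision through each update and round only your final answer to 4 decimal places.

0.3003

Each posterior becomes the prior for the next update.
After 'high': P(faulty) = 0.45·0.2500 / (0.45·0.2500 + 0.35·0.7500) ≈ 0.3000
After 'normal': P(faulty) = 0.55·0.3000 / (0.55·0.3000 + 0.65·0.7000) ≈ 0.2661
After 'high': P(faulty) = 0.45·0.2661 / (0.45·0.2661 + 0.35·0.7339) ≈ 0.3180
After 'normal': P(faulty) = 0.55·0.3180 / (0.55·0.3180 + 0.65·0.6820) ≈ 0.2829
After 'normal': P(faulty) = 0.55·0.2829 / (0.55·0.2829 + 0.65·0.7171) ≈ 0.2503
After 'high': P(faulty) = 0.45·0.2503 / (0.45·0.2503 + 0.35·0.7497) ≈ 0.3003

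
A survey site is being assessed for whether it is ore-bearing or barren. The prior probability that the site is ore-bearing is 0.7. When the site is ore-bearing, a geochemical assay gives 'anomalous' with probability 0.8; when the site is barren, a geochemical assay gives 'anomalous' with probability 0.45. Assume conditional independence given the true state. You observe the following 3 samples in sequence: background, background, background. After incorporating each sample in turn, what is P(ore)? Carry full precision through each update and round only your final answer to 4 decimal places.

After 'background': P(ore) = 0.2·0.7000 / (0.2·0.7000 + 0.55·0.3000) ≈ 0.4590
After 'background': P(ore) = 0.2·0.4590 / (0.2·0.4590 + 0.55·0.5410) ≈ 0.2358
After 'background': P(ore) = 0.2·0.2358 / (0.2·0.2358 + 0.55·0.7642) ≈ 0.1009

0.1009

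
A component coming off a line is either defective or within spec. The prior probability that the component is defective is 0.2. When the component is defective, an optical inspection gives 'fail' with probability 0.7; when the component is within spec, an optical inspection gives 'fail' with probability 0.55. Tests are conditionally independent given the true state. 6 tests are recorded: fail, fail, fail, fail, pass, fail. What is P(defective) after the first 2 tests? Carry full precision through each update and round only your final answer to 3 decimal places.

0.288

Each posterior becomes the prior for the next update.
After 'fail': P(defective) = 0.7·0.2000 / (0.7·0.2000 + 0.55·0.8000) ≈ 0.2414
After 'fail': P(defective) = 0.7·0.2414 / (0.7·0.2414 + 0.55·0.7586) ≈ 0.2882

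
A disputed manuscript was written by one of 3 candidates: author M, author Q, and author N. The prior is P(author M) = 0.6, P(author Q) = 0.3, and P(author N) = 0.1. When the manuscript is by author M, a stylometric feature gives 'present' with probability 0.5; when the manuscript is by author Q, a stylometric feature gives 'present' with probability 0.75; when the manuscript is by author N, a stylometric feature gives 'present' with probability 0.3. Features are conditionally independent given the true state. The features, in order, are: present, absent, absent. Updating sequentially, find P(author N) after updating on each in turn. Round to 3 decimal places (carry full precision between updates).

0.142

After 'present': normaliser = 0.5·0.6000 + 0.75·0.3000 + 0.3·0.1000; P(author M) ≈ 0.5405, P(author Q) ≈ 0.4054, P(author N) ≈ 0.0541
After 'absent': normaliser = 0.5·0.5405 + 0.25·0.4054 + 0.7·0.0541; P(author M) ≈ 0.6601, P(author Q) ≈ 0.2475, P(author N) ≈ 0.0924
After 'absent': normaliser = 0.5·0.6601 + 0.25·0.2475 + 0.7·0.0924; P(author M) ≈ 0.7228, P(author Q) ≈ 0.1355, P(author N) ≈ 0.1417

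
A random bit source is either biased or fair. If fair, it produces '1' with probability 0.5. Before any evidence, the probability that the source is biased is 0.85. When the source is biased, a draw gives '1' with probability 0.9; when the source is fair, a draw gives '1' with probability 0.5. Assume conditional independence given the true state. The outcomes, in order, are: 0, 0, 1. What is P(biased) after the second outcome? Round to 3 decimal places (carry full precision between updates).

0.185

After '0': P(biased) = 0.1·0.8500 / (0.1·0.8500 + 0.5·0.1500) ≈ 0.5312
After '0': P(biased) = 0.1·0.5312 / (0.1·0.5312 + 0.5·0.4688) ≈ 0.1848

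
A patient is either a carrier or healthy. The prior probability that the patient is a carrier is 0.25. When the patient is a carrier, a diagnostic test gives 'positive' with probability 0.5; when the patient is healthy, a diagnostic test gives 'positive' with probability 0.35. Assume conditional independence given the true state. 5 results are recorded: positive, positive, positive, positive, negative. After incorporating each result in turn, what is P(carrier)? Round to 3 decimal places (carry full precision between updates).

0.516

Each posterior becomes the prior for the next update.
After 'positive': P(carrier) = 0.5·0.2500 / (0.5·0.2500 + 0.35·0.7500) ≈ 0.3226
After 'positive': P(carrier) = 0.5·0.3226 / (0.5·0.3226 + 0.35·0.6774) ≈ 0.4049
After 'positive': P(carrier) = 0.5·0.4049 / (0.5·0.4049 + 0.35·0.5951) ≈ 0.4929
After 'positive': P(carrier) = 0.5·0.4929 / (0.5·0.4929 + 0.35·0.5071) ≈ 0.5813
After 'negative': P(carrier) = 0.5·0.5813 / (0.5·0.5813 + 0.65·0.4187) ≈ 0.5164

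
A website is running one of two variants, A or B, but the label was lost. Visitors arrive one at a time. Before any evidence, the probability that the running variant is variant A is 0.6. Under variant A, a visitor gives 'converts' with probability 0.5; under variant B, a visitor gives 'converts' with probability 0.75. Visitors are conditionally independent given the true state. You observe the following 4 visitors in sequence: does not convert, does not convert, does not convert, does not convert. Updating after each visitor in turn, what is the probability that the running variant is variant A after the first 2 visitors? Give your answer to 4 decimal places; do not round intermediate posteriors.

0.8571

After 'does not convert': P(A) = 0.5·0.6000 / (0.5·0.6000 + 0.25·0.4000) ≈ 0.7500
After 'does not convert': P(A) = 0.5·0.7500 / (0.5·0.7500 + 0.25·0.2500) ≈ 0.8571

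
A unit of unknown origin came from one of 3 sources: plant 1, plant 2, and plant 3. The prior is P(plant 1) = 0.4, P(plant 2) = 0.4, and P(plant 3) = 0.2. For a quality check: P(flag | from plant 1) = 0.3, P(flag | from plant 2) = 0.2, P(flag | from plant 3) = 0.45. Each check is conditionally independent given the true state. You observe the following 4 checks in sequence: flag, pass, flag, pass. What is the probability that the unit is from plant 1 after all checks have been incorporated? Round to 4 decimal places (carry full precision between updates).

After 'flag': normaliser = 0.3·0.4000 + 0.2·0.4000 + 0.45·0.2000; P(plant 1) ≈ 0.4138, P(plant 2) ≈ 0.2759, P(plant 3) ≈ 0.3103
After 'pass': normaliser = 0.7·0.4138 + 0.8·0.2759 + 0.55·0.3103; P(plant 1) ≈ 0.4253, P(plant 2) ≈ 0.3241, P(plant 3) ≈ 0.2506
After 'flag': normaliser = 0.3·0.4253 + 0.2·0.3241 + 0.45·0.2506; P(plant 1) ≈ 0.4181, P(plant 2) ≈ 0.2124, P(plant 3) ≈ 0.3696
After 'pass': normaliser = 0.7·0.4181 + 0.8·0.2124 + 0.55·0.3696; P(plant 1) ≈ 0.4396, P(plant 2) ≈ 0.2552, P(plant 3) ≈ 0.3053

0.4396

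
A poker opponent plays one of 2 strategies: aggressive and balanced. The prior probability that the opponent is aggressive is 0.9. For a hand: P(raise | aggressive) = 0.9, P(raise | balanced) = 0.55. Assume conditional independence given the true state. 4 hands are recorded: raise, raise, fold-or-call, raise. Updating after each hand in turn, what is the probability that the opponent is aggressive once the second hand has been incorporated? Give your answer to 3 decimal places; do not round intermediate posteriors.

After 'raise': P(aggressive) = 0.9·0.9000 / (0.9·0.9000 + 0.55·0.1000) ≈ 0.9364
After 'raise': P(aggressive) = 0.9·0.9364 / (0.9·0.9364 + 0.55·0.0636) ≈ 0.9602

0.960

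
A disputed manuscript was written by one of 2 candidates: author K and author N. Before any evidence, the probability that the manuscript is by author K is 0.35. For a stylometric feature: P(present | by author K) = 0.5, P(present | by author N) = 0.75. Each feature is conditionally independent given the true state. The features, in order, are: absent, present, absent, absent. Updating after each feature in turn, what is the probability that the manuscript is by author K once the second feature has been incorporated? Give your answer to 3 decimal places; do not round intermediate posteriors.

After 'absent': P(author K) = 0.5·0.3500 / (0.5·0.3500 + 0.25·0.6500) ≈ 0.5185
After 'present': P(author K) = 0.5·0.5185 / (0.5·0.5185 + 0.75·0.4815) ≈ 0.4179

0.418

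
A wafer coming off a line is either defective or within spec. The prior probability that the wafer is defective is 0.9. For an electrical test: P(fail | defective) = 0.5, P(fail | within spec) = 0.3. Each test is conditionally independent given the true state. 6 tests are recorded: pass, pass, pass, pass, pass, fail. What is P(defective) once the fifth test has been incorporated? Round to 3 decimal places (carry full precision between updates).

0.626

After 'pass': P(defective) = 0.5·0.9000 / (0.5·0.9000 + 0.7·0.1000) ≈ 0.8654
After 'pass': P(defective) = 0.5·0.8654 / (0.5·0.8654 + 0.7·0.1346) ≈ 0.8212
After 'pass': P(defective) = 0.5·0.8212 / (0.5·0.8212 + 0.7·0.1788) ≈ 0.7663
After 'pass': P(defective) = 0.5·0.7663 / (0.5·0.7663 + 0.7·0.2337) ≈ 0.7008
After 'pass': P(defective) = 0.5·0.7008 / (0.5·0.7008 + 0.7·0.2992) ≈ 0.6259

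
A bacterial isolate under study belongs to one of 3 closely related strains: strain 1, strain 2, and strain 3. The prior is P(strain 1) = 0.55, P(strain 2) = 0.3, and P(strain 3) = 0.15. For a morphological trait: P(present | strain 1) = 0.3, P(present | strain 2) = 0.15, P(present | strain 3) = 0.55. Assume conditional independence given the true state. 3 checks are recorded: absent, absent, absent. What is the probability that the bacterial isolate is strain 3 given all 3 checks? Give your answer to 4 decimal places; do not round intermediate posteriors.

0.0354

Apply Bayes' rule sequentially, carrying P(strain 3) forward.
After 'absent': normaliser = 0.7·0.5500 + 0.85·0.3000 + 0.45·0.1500; P(strain 1) ≈ 0.5442, P(strain 2) ≈ 0.3604, P(strain 3) ≈ 0.0954
After 'absent': normaliser = 0.7·0.5442 + 0.85·0.3604 + 0.45·0.0954; P(strain 1) ≈ 0.5217, P(strain 2) ≈ 0.4195, P(strain 3) ≈ 0.0588
After 'absent': normaliser = 0.7·0.5217 + 0.85·0.4195 + 0.45·0.0588; P(strain 1) ≈ 0.4880, P(strain 2) ≈ 0.4766, P(strain 3) ≈ 0.0354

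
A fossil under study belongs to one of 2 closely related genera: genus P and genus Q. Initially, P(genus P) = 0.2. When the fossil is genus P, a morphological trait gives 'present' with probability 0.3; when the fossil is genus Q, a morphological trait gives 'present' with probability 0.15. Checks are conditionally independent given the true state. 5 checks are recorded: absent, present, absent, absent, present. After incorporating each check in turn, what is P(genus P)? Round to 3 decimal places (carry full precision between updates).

After 'absent': P(genus P) = 0.7·0.2000 / (0.7·0.2000 + 0.85·0.8000) ≈ 0.1707
After 'present': P(genus P) = 0.3·0.1707 / (0.3·0.1707 + 0.15·0.8293) ≈ 0.2917
After 'absent': P(genus P) = 0.7·0.2917 / (0.7·0.2917 + 0.85·0.7083) ≈ 0.2532
After 'absent': P(genus P) = 0.7·0.2532 / (0.7·0.2532 + 0.85·0.7468) ≈ 0.2183
After 'present': P(genus P) = 0.3·0.2183 / (0.3·0.2183 + 0.15·0.7817) ≈ 0.3584

0.358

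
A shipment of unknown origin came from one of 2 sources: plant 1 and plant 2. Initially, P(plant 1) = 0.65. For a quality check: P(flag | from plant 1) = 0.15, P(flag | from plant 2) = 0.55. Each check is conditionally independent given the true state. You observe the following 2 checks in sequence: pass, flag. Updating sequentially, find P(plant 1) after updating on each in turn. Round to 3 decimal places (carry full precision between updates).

0.489

Apply Bayes' rule sequentially, carrying P(plant 1) forward.
After 'pass': P(plant 1) = 0.85·0.6500 / (0.85·0.6500 + 0.45·0.3500) ≈ 0.7782
After 'flag': P(plant 1) = 0.15·0.7782 / (0.15·0.7782 + 0.55·0.2218) ≈ 0.4889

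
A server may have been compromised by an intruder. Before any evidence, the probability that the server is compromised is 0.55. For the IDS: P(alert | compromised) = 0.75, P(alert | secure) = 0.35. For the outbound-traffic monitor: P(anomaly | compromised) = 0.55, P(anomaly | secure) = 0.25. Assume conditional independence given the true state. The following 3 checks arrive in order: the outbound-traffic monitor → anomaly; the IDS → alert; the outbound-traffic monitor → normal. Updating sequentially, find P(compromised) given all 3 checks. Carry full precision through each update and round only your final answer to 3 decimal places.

After the outbound-traffic monitor='anomaly': P(compromised) = 0.55·0.5500 / (0.55·0.5500 + 0.25·0.4500) ≈ 0.7289
After the IDS='alert': P(compromised) = 0.75·0.7289 / (0.75·0.7289 + 0.35·0.2711) ≈ 0.8521
After the outbound-traffic monitor='normal': P(compromised) = 0.45·0.8521 / (0.45·0.8521 + 0.75·0.1479) ≈ 0.7756

0.776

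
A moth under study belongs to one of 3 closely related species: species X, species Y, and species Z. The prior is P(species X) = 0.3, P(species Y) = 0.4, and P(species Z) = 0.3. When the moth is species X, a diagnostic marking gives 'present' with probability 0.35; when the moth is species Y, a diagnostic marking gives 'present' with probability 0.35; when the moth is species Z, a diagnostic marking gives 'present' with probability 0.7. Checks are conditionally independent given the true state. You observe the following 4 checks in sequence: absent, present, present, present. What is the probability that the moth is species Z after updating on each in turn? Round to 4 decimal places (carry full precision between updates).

After 'absent': normaliser = 0.65·0.3000 + 0.65·0.4000 + 0.3·0.3000; P(species X) ≈ 0.3578, P(species Y) ≈ 0.4771, P(species Z) ≈ 0.1651
After 'present': normaliser = 0.35·0.3578 + 0.35·0.4771 + 0.7·0.1651; P(species X) ≈ 0.3071, P(species Y) ≈ 0.4094, P(species Z) ≈ 0.2835
After 'present': normaliser = 0.35·0.3071 + 0.35·0.4094 + 0.7·0.2835; P(species X) ≈ 0.2393, P(species Y) ≈ 0.3190, P(species Z) ≈ 0.4417
After 'present': normaliser = 0.35·0.2393 + 0.35·0.3190 + 0.7·0.4417; P(species X) ≈ 0.1660, P(species Y) ≈ 0.2213, P(species Z) ≈ 0.6128

0.6128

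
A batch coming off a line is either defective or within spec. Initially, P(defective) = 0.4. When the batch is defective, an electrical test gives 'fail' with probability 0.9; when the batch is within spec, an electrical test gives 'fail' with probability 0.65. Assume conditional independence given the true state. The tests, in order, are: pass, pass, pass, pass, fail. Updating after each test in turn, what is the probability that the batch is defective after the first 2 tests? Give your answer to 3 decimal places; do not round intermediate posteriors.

0.052

Each posterior becomes the prior for the next update.
After 'pass': P(defective) = 0.1·0.4000 / (0.1·0.4000 + 0.35·0.6000) ≈ 0.1600
After 'pass': P(defective) = 0.1·0.1600 / (0.1·0.1600 + 0.35·0.8400) ≈ 0.0516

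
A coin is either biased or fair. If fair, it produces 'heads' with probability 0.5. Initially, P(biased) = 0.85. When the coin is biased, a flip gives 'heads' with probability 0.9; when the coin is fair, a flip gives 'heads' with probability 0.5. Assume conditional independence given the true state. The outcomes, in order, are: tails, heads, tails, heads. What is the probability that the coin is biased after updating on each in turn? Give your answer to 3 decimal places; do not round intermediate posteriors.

0.423

Each posterior becomes the prior for the next update.
After 'tails': P(biased) = 0.1·0.8500 / (0.1·0.8500 + 0.5·0.1500) ≈ 0.5312
After 'heads': P(biased) = 0.9·0.5312 / (0.9·0.5312 + 0.5·0.4688) ≈ 0.6711
After 'tails': P(biased) = 0.1·0.6711 / (0.1·0.6711 + 0.5·0.3289) ≈ 0.2898
After 'heads': P(biased) = 0.9·0.2898 / (0.9·0.2898 + 0.5·0.7102) ≈ 0.4234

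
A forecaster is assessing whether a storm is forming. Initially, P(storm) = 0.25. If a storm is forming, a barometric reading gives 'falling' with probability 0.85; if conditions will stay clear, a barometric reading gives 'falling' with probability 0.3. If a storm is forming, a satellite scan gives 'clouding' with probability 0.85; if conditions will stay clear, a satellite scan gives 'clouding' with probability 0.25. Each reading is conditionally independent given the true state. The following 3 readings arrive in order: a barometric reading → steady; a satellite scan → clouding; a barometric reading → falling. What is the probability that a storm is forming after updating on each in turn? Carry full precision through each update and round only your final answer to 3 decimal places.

After a barometric reading='steady': P(storm) = 0.15·0.2500 / (0.15·0.2500 + 0.7·0.7500) ≈ 0.0667
After a satellite scan='clouding': P(storm) = 0.85·0.0667 / (0.85·0.0667 + 0.25·0.9333) ≈ 0.1954
After a barometric reading='falling': P(storm) = 0.85·0.1954 / (0.85·0.1954 + 0.3·0.8046) ≈ 0.4076

0.408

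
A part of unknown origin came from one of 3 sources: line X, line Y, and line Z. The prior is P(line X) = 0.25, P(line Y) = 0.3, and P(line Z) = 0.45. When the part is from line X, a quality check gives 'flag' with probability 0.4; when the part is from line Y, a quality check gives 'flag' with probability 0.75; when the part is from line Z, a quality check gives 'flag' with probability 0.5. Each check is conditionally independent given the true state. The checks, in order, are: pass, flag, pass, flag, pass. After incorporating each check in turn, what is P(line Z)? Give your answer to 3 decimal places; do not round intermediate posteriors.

0.555

After 'pass': normaliser = 0.6·0.2500 + 0.25·0.3000 + 0.5·0.4500; P(line X) ≈ 0.3333, P(line Y) ≈ 0.1667, P(line Z) ≈ 0.5000
After 'flag': normaliser = 0.4·0.3333 + 0.75·0.1667 + 0.5·0.5000; P(line X) ≈ 0.2623, P(line Y) ≈ 0.2459, P(line Z) ≈ 0.4918
After 'pass': normaliser = 0.6·0.2623 + 0.25·0.2459 + 0.5·0.4918; P(line X) ≈ 0.3386, P(line Y) ≈ 0.1323, P(line Z) ≈ 0.5291
After 'flag': normaliser = 0.4·0.3386 + 0.75·0.1323 + 0.5·0.5291; P(line X) ≈ 0.2713, P(line Y) ≈ 0.1987, P(line Z) ≈ 0.5299
After 'pass': normaliser = 0.6·0.2713 + 0.25·0.1987 + 0.5·0.5299; P(line X) ≈ 0.3410, P(line Y) ≈ 0.1041, P(line Z) ≈ 0.5550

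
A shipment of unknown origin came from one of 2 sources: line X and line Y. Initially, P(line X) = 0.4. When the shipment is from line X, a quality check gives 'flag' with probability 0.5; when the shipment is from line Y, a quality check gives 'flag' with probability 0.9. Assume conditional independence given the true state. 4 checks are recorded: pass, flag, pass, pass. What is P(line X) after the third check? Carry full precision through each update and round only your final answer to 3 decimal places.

Apply Bayes' rule sequentially, carrying P(line X) forward.
After 'pass': P(line X) = 0.5·0.4000 / (0.5·0.4000 + 0.1·0.6000) ≈ 0.7692
After 'flag': P(line X) = 0.5·0.7692 / (0.5·0.7692 + 0.9·0.2308) ≈ 0.6494
After 'pass': P(line X) = 0.5·0.6494 / (0.5·0.6494 + 0.1·0.3506) ≈ 0.9025

0.903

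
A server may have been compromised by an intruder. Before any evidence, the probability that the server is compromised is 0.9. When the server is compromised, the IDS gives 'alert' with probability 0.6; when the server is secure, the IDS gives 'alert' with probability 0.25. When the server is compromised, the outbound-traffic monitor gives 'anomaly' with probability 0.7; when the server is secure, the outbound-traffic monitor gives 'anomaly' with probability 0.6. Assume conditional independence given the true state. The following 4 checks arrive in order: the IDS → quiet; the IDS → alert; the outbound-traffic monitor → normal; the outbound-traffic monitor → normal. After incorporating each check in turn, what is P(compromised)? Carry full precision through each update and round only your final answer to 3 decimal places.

0.866

After the IDS='quiet': P(compromised) = 0.4·0.9000 / (0.4·0.9000 + 0.75·0.1000) ≈ 0.8276
After the IDS='alert': P(compromised) = 0.6·0.8276 / (0.6·0.8276 + 0.25·0.1724) ≈ 0.9201
After the outbound-traffic monitor='normal': P(compromised) = 0.3·0.9201 / (0.3·0.9201 + 0.4·0.0799) ≈ 0.8963
After the outbound-traffic monitor='normal': P(compromised) = 0.3·0.8963 / (0.3·0.8963 + 0.4·0.1037) ≈ 0.8663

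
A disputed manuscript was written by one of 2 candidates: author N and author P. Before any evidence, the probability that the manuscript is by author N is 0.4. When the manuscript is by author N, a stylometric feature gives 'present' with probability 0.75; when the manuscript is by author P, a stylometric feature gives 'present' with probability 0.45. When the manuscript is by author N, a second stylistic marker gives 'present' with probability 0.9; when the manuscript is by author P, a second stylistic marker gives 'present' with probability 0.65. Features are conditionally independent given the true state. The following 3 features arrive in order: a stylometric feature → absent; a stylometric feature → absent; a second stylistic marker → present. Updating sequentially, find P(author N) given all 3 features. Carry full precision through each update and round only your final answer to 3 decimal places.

0.160

Each posterior becomes the prior for the next update.
After a stylometric feature='absent': P(author N) = 0.25·0.4000 / (0.25·0.4000 + 0.55·0.6000) ≈ 0.2326
After a stylometric feature='absent': P(author N) = 0.25·0.2326 / (0.25·0.2326 + 0.55·0.7674) ≈ 0.1211
After a second stylistic marker='present': P(author N) = 0.9·0.1211 / (0.9·0.1211 + 0.65·0.8789) ≈ 0.1602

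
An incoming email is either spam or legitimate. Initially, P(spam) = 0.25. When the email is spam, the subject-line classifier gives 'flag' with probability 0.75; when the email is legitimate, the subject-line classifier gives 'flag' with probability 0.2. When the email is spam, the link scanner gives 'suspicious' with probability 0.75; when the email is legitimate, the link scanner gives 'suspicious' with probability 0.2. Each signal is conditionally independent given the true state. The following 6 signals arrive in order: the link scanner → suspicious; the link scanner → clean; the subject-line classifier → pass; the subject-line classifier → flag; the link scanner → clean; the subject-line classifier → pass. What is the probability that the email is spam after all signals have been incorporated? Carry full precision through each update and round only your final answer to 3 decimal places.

After the link scanner='suspicious': P(spam) = 0.75·0.2500 / (0.75·0.2500 + 0.2·0.7500) ≈ 0.5556
After the link scanner='clean': P(spam) = 0.25·0.5556 / (0.25·0.5556 + 0.8·0.4444) ≈ 0.2809
After the subject-line classifier='pass': P(spam) = 0.25·0.2809 / (0.25·0.2809 + 0.8·0.7191) ≈ 0.1088
After the subject-line classifier='flag': P(spam) = 0.75·0.1088 / (0.75·0.1088 + 0.2·0.8912) ≈ 0.3140
After the link scanner='clean': P(spam) = 0.25·0.3140 / (0.25·0.3140 + 0.8·0.6860) ≈ 0.1251
After the subject-line classifier='pass': P(spam) = 0.25·0.1251 / (0.25·0.1251 + 0.8·0.8749) ≈ 0.0428

0.043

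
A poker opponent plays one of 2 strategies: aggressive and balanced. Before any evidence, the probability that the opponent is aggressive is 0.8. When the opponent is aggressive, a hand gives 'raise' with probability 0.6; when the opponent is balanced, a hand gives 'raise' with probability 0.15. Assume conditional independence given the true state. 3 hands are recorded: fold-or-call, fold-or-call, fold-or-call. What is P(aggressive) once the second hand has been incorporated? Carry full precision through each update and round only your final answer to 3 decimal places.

0.470

After 'fold-or-call': P(aggressive) = 0.4·0.8000 / (0.4·0.8000 + 0.85·0.2000) ≈ 0.6531
After 'fold-or-call': P(aggressive) = 0.4·0.6531 / (0.4·0.6531 + 0.85·0.3469) ≈ 0.4697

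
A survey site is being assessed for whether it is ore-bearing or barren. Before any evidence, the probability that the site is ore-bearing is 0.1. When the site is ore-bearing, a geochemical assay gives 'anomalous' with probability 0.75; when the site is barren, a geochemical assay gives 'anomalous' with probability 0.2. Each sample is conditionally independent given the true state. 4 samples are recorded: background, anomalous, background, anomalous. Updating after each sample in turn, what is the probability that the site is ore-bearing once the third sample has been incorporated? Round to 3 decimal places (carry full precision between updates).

0.039

After 'background': P(ore) = 0.25·0.1000 / (0.25·0.1000 + 0.8·0.9000) ≈ 0.0336
After 'anomalous': P(ore) = 0.75·0.0336 / (0.75·0.0336 + 0.2·0.9664) ≈ 0.1152
After 'background': P(ore) = 0.25·0.1152 / (0.25·0.1152 + 0.8·0.8848) ≈ 0.0391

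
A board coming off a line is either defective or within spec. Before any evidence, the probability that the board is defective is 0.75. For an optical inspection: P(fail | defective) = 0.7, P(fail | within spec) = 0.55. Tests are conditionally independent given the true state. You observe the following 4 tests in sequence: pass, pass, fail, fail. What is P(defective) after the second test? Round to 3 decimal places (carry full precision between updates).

0.571

After 'pass': P(defective) = 0.3·0.7500 / (0.3·0.7500 + 0.45·0.2500) ≈ 0.6667
After 'pass': P(defective) = 0.3·0.6667 / (0.3·0.6667 + 0.45·0.3333) ≈ 0.5714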